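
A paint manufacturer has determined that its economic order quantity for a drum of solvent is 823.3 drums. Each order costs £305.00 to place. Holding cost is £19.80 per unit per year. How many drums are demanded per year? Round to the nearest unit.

Squaring Q* = √(2DS/H) gives Q*² = 2DS/H.
From Q* = √(2DS/H): D = Q*²H / (2S) = 823.3² × 19.8 / (2 × 305) = 22001.464.

D ≈ 22,001 drums per year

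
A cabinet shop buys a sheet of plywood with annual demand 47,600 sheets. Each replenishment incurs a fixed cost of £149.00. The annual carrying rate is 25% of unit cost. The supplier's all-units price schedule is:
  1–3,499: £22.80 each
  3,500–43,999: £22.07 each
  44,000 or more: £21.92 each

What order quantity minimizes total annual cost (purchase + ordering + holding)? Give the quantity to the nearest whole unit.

Q* ≈ 3,500 sheets

Holding cost per unit per year at price C is H = 0.25·C.
Evaluate total cost at each tier's feasible EOQ or, if the EOQ is below the tier, at the tier's minimum quantity.
EOQ at £22.80 = 1577.5 (feasible in tier 1): TC = 47,600×£22.80 + (47,600/1577.5)×149 + (1577.5/2)×0.25×£22.80 = £1,094,271.85.
EOQ at £22.07 = 1603.4 < 3500, so use break Q=3500: TC = 47,600×£22.07 + (47,600/3500.0)×149 + (3500.0/2)×0.25×£22.07 = £1,062,214.02.
EOQ at £21.92 = 1608.9 < 44000, so use break Q=44000: TC = 47,600×£21.92 + (47,600/44000.0)×149 + (44000.0/2)×0.25×£21.92 = £1,164,113.19.
Lowest total cost is £1,062,214.02 at Q = 3500.0.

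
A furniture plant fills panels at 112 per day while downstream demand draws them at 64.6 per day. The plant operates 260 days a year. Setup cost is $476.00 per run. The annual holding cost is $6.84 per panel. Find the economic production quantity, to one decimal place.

Q* ≈ 2,350.2 panels

Annual demand D = 64.6 × 260 = 16,796.
Production build-up factor (1 − d/p) = 1 − 64.6/112 = 0.4232.
Q* = √(2DS / (H(1 − d/p))) = √(2 × 16,796 × 476 / (6.84 × 0.4232)).
= √(15,989,792 / 2.8948) ≈ 2350.245.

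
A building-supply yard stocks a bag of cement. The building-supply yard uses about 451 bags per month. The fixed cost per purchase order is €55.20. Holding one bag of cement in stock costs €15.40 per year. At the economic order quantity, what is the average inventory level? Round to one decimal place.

Annual demand D = 451 × 12 = 5,412.
Q* = √(2DS/H) = √(2 × 5,412 × 55.2 / 15.4) ≈ 196.97.
Average inventory = Q*/2 ≈ 196.97 / 2 = 98.486.

Average inventory ≈ 98.5 bags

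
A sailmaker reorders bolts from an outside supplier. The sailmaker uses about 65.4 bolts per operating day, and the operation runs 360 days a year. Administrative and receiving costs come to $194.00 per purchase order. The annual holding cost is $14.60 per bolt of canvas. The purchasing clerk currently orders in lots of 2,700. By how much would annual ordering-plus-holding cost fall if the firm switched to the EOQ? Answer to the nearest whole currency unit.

Extra cost ≈ $9,853 per year

Annual demand D = 65.4 × 360 = 23,544.
EOQ = √(2DS/H) = √(2 × 23,544 × 194 / 14.6) ≈ 791.01.
Cost at Q* = (D/Q*)S + (Q*/2)H = √(2DSH) ≈ $11,548.68.
Cost at Q = 2,700: (23,544/2,700)×194 + (2,700/2)×14.6 = $1,691.68 + $19,710.00 = $21,401.68.
Excess = $21,401.68 − $11,548.68 = $9,853.00.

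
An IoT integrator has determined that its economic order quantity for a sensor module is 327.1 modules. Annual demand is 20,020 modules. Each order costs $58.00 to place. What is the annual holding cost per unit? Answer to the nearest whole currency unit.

Squaring Q* = √(2DS/H) gives Q*² = 2DS/H.
From Q* = √(2DS/H): H = 2DS / Q*² = 2 × 20,020 × 58 / 327.1² = 21.7051.

H ≈ $22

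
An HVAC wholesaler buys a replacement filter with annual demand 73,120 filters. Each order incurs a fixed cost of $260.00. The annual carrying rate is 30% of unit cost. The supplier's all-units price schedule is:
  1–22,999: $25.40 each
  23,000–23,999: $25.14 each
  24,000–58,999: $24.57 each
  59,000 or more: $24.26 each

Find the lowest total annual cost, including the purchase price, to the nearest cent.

TC* ≈ $1,874,269.48

Holding cost per unit per year at price C is H = 0.30·C.
For each price level, check whether its EOQ is feasible; otherwise the best quantity at that price is the breakpoint.
EOQ at $25.40 = 2233.8 (feasible in tier 1): TC = 73,120×$25.40 + (73,120/2233.8)×260 + (2233.8/2)×0.30×$25.40 = $1,874,269.48.
EOQ at $25.14 = 2245.3 < 23000, so use break Q=23000: TC = 73,120×$25.14 + (73,120/23000.0)×260 + (23000.0/2)×0.30×$25.14 = $1,925,796.37.
EOQ at $24.57 = 2271.2 < 24000, so use break Q=24000: TC = 73,120×$24.57 + (73,120/24000.0)×260 + (24000.0/2)×0.30×$24.57 = $1,885,802.53.
EOQ at $24.26 = 2285.7 < 59000, so use break Q=59000: TC = 73,120×$24.26 + (73,120/59000.0)×260 + (59000.0/2)×0.30×$24.26 = $1,988,914.42.
Lowest total cost among the candidates is at Q = 2233.8.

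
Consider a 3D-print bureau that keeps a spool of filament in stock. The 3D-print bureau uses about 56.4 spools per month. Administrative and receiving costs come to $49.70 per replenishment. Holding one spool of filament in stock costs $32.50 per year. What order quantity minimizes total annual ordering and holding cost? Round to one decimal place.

Q* ≈ 45.5 spools

Annual demand D = 56.4 × 12 = 676.8.
EOQ = √(2DS / H) = √(2 × 676.8 × 49.7 / 32.5).
= √(67,273.92 / 32.5) = √2,069.9668 ≈ 45.497.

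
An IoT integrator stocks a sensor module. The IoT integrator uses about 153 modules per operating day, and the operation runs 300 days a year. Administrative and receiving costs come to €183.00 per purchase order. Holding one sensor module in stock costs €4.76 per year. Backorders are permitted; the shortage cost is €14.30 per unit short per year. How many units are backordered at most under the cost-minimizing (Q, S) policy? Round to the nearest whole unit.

Annual demand D = 153 × 300 = 45,900.
With planned backorders, Q* = √(2DS/H) · √((H+B)/B).
√(2DS/H) = √(2 × 45,900 × 183 / 4.76) = 1878.639.
√((H+B)/B) = √((4.76+14.3)/14.3) = 1.1545.
Q* ≈ 2168.887.
S* = Q* · H/(H+B) = 2168.887 × 4.76/19.06 ≈ 541.653.

S* ≈ 542 modules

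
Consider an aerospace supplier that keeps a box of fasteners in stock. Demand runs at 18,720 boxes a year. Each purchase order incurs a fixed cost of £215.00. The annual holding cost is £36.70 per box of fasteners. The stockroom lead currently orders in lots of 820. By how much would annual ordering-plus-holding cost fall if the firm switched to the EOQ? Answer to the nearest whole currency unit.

EOQ = √(2DS/H) = √(2 × 18,720 × 215 / 36.7) ≈ 468.33.
Cost at Q* = (D/Q*)S + (Q*/2)H = √(2DSH) ≈ £17,187.80.
Cost at Q = 820: (18,720/820)×215 + (820/2)×36.7 = £4,908.29 + £15,047.00 = £19,955.29.
Excess = £19,955.29 − £17,187.80 = £2,767.50.

Extra cost ≈ £2,767 per year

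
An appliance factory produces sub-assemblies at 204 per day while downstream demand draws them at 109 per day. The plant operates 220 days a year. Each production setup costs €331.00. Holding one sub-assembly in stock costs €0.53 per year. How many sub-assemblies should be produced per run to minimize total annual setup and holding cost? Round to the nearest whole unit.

Annual demand D = 109 × 220 = 23,980.
Production build-up factor (1 − d/p) = 1 − 109/204 = 0.4657.
Q* = √(2DS / (H(1 − d/p))) = √(2 × 23,980 × 331 / (0.53 × 0.4657)).
= √(15,874,760 / 0.2468) ≈ 8019.900.

Q* ≈ 8,020 sub-assemblies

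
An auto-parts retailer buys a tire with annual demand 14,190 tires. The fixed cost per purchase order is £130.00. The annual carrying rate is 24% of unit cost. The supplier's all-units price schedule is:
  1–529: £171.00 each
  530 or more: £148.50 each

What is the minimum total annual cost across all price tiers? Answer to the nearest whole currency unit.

TC* ≈ £2,120,140

Holding cost per unit per year at price C is H = 0.24·C.
Candidates are each tier's EOQ (if it falls in that tier) and each price-break quantity.
EOQ at £171.00 = 299.8 (feasible in tier 1): TC = 14,190×£171.00 + (14,190/299.8)×130 + (299.8/2)×0.24×£171.00 = £2,438,795.00.
EOQ at £148.50 = 321.7 < 530, so use break Q=530: TC = 14,190×£148.50 + (14,190/530.0)×130 + (530.0/2)×0.24×£148.50 = £2,120,140.17.
Lowest total cost among the candidates is at Q = 530.0.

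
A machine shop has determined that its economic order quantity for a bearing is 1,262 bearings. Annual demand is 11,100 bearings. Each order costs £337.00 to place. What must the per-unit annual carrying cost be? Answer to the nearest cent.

H ≈ £4.70

Invert the EOQ relation Q*² = 2DS/H.
From Q* = √(2DS/H): H = 2DS / Q*² = 2 × 11,100 × 337 / 1,262² = 4.6975.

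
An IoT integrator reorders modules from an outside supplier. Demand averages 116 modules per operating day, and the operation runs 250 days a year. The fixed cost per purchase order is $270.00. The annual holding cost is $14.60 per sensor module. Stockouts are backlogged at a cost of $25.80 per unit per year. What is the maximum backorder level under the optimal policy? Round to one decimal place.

Annual demand D = 116 × 250 = 29,000.
With planned backorders, Q* = √(2DS/H) · √((H+B)/B).
√(2DS/H) = √(2 × 29,000 × 270 / 14.6) = 1035.665.
√((H+B)/B) = √((14.6+25.8)/25.8) = 1.2514.
Q* ≈ 1295.986.
S* = Q* · H/(H+B) = 1295.986 × 14.6/40.4 ≈ 468.351.

S* ≈ 468.4 modules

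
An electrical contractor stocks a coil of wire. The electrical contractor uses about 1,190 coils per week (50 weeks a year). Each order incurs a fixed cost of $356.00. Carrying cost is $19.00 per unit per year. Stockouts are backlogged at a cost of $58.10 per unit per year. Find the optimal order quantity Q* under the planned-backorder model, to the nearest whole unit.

Q* ≈ 1,720 coils

Annual demand D = 1,190 × 50 = 59,500.
With planned backorders, Q* = √(2DS/H) · √((H+B)/B).
√(2DS/H) = √(2 × 59,500 × 356 / 19) = 1493.213.
√((H+B)/B) = √((19+58.1)/58.1) = 1.1520.
Q* ≈ 1720.128.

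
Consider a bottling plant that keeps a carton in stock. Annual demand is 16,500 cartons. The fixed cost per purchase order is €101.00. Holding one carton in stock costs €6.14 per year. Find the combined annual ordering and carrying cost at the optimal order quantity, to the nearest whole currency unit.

The optimal lot size = √(2DS/H) = √(2 × 16,500 × 101 / 6.14) ≈ 736.77.
At the optimum the two cost components are equal, so total cost = 2·(Q*/2)H = Q*·H.
Minimum total = √(2DSH) = √(2 × 16,500 × 101 × 6.14) ≈ 4523.784.

TC* ≈ €4,524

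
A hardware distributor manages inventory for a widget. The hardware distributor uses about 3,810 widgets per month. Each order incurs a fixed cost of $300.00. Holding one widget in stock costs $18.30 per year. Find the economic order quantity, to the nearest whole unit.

Annual demand D = 3,810 × 12 = 45,720.
EOQ = √(2DS / H) = √(2 × 45,720 × 300 / 18.3).
= √(27,432,000 / 18.3) = √1,499,016.3934 ≈ 1224.343.

Q* ≈ 1,224 widgets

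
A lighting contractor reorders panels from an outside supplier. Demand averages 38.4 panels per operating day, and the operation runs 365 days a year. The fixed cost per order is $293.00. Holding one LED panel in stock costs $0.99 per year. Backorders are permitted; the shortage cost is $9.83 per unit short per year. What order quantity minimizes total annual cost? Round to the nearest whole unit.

Annual demand D = 38.4 × 365 = 14,016.
With planned backorders, Q* = √(2DS/H) · √((H+B)/B).
√(2DS/H) = √(2 × 14,016 × 293 / 0.99) = 2880.337.
√((H+B)/B) = √((0.99+9.83)/9.83) = 1.0491.
Q* ≈ 3021.900.

Q* ≈ 3,022 panels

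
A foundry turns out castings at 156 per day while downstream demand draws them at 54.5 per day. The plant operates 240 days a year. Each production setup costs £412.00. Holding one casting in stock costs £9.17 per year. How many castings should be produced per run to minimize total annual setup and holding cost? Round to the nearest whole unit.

Q* ≈ 1,344 castings

Annual demand D = 54.5 × 240 = 13,080.
Production build-up factor (1 − d/p) = 1 − 54.5/156 = 0.6506.
Q* = √(2DS / (H(1 − d/p))) = √(2 × 13,080 × 412 / (9.17 × 0.6506)).
= √(10,777,920 / 5.9664) ≈ 1344.040.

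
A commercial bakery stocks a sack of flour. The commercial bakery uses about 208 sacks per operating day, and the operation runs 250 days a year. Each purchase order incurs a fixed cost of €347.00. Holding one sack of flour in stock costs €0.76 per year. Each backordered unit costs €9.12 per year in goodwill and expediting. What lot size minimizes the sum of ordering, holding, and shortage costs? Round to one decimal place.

Annual demand D = 208 × 250 = 52,000.
With planned backorders, Q* = √(2DS/H) · √((H+B)/B).
√(2DS/H) = √(2 × 52,000 × 347 / 0.76) = 6890.879.
√((H+B)/B) = √((0.76+9.12)/9.12) = 1.0408.
Q* ≈ 7172.254.

Q* ≈ 7,172.3 sacks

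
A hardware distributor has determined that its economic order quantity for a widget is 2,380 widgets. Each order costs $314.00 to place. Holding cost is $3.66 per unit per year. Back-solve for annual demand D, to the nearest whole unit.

D ≈ 33,012 widgets per year

Squaring Q* = √(2DS/H) gives Q*² = 2DS/H.
From Q* = √(2DS/H): D = Q*²H / (2S) = 2,380² × 3.66 / (2 × 314) = 33012.268.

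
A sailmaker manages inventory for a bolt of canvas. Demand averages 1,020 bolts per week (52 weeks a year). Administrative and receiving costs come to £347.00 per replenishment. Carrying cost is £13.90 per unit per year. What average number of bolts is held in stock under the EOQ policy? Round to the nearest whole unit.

Annual demand D = 1,020 × 52 = 53,040.
Q* = √(2DS/H) = √(2 × 53,040 × 347 / 13.9) ≈ 1627.32.
Average inventory = Q*/2 ≈ 1627.32 / 2 = 813.662.

Average inventory ≈ 814 bolts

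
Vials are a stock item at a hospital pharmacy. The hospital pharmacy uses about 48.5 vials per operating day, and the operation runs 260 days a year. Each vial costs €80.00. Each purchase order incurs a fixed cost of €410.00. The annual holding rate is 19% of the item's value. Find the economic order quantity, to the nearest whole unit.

Annual demand D = 48.5 × 260 = 12,610.
Holding cost H = 0.19 × €80.00 = €15.2000 per unit per year.
EOQ = √(2DS / H) = √(2 × 12,610 × 410 / 15.2).
= √(10,340,200 / 15.2) = √680,276.3158 ≈ 824.789.

Q* ≈ 825 vials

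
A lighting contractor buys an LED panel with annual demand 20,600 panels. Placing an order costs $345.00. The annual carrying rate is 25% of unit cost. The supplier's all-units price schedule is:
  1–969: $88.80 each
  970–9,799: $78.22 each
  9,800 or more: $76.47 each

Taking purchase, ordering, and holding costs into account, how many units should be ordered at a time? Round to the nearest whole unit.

Q* ≈ 970 panels

Holding cost per unit per year at price C is H = 0.25·C.
For each price level, check whether its EOQ is feasible; otherwise the best quantity at that price is the breakpoint.
EOQ at $88.80 = 800.2 (feasible in tier 1): TC = 20,600×$88.80 + (20,600/800.2)×345 + (800.2/2)×0.25×$88.80 = $1,847,043.75.
EOQ at $78.22 = 852.6 < 970, so use break Q=970: TC = 20,600×$78.22 + (20,600/970.0)×345 + (970.0/2)×0.25×$78.22 = $1,628,142.98.
EOQ at $76.47 = 862.3 < 9800, so use break Q=9800: TC = 20,600×$76.47 + (20,600/9800.0)×345 + (9800.0/2)×0.25×$76.47 = $1,669,682.95.
Lowest total cost is $1,628,142.98 at Q = 970.0.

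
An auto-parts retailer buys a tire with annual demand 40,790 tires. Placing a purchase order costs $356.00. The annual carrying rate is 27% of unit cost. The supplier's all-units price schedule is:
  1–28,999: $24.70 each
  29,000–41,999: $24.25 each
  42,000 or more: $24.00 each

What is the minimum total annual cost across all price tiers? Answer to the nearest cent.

TC* ≈ $1,021,430.05

Holding cost per unit per year at price C is H = 0.27·C.
Candidates are each tier's EOQ (if it falls in that tier) and each price-break quantity.
EOQ at $24.70 = 2086.8 (feasible in tier 1): TC = 40,790×$24.70 + (40,790/2086.8)×356 + (2086.8/2)×0.27×$24.70 = $1,021,430.05.
EOQ at $24.25 = 2106.1 < 29000, so use break Q=29000: TC = 40,790×$24.25 + (40,790/29000.0)×356 + (29000.0/2)×0.27×$24.25 = $1,084,596.98.
EOQ at $24.00 = 2117.0 < 42000, so use break Q=42000: TC = 40,790×$24.00 + (40,790/42000.0)×356 + (42000.0/2)×0.27×$24.00 = $1,115,385.74.
Lowest total cost among the candidates is at Q = 2086.8.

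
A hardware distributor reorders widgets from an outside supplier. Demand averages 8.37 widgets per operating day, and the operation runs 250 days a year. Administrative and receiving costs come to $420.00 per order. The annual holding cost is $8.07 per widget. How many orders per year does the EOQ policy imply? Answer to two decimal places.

N ≈ 4.48 orders per year

Annual demand D = 8.37 × 250 = 2,092.5.
Q* = √(2DS/H) = √(2 × 2,092.5 × 420 / 8.07) ≈ 466.70.
Orders per year = D / Q* = 2,092.5 / 466.70 ≈ 4.484.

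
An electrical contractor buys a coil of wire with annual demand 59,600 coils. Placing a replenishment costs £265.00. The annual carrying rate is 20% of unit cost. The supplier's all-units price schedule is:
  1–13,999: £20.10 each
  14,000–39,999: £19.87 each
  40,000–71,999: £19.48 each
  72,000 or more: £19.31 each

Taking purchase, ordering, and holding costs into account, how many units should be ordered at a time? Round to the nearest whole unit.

Q* ≈ 2,803 coils

Holding cost per unit per year at price C is H = 0.20·C.
Evaluate total cost at each tier's feasible EOQ or, if the EOQ is below the tier, at the tier's minimum quantity.
EOQ at £20.10 = 2803.2 (feasible in tier 1): TC = 59,600×£20.10 + (59,600/2803.2)×265 + (2803.2/2)×0.20×£20.10 = £1,209,228.71.
EOQ at £19.87 = 2819.3 < 14000, so use break Q=14000: TC = 59,600×£19.87 + (59,600/14000.0)×265 + (14000.0/2)×0.20×£19.87 = £1,213,198.14.
EOQ at £19.48 = 2847.4 < 40000, so use break Q=40000: TC = 59,600×£19.48 + (59,600/40000.0)×265 + (40000.0/2)×0.20×£19.48 = £1,239,322.85.
EOQ at £19.31 = 2859.9 < 72000, so use break Q=72000: TC = 59,600×£19.31 + (59,600/72000.0)×265 + (72000.0/2)×0.20×£19.31 = £1,290,127.36.
Lowest total cost is £1,209,228.71 at Q = 2803.2.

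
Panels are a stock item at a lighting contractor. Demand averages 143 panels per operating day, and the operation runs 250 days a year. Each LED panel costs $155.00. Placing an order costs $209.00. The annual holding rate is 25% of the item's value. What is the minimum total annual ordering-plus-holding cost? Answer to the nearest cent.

Annual demand D = 143 × 250 = 35,750.
Holding cost H = 0.25 × $155.00 = $38.7500 per unit per year.
Q* = √(2DS/H) = √(2 × 35,750 × 209 / 38.75) ≈ 621.00.
At the optimum the two cost components are equal, so total cost = 2·(Q*/2)H = Q*·H.
Minimum total = √(2DSH) = √(2 × 35,750 × 209 × 38.75) ≈ 24063.679.

TC* ≈ $24,063.68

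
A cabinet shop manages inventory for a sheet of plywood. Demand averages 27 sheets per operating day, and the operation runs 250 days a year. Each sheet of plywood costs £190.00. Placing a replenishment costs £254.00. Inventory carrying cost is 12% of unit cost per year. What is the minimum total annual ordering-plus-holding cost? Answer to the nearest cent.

TC* ≈ £8,842.01

Annual demand D = 27 × 250 = 6,750.
Holding cost H = 0.12 × £190.00 = £22.8000 per unit per year.
Q* = √(2DS/H) = √(2 × 6,750 × 254 / 22.8) ≈ 387.81.
At the optimum the two cost components are equal, so total cost = 2·(Q*/2)H = Q*·H.
Minimum total = √(2DSH) = √(2 × 6,750 × 254 × 22.8) ≈ 8842.013.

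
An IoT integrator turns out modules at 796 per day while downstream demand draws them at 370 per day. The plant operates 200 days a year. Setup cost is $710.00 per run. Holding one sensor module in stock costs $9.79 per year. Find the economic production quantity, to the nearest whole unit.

Q* ≈ 4,478 modules

Annual demand D = 370 × 200 = 74,000.
Production build-up factor (1 − d/p) = 1 − 370/796 = 0.5352.
Q* = √(2DS / (H(1 − d/p))) = √(2 × 74,000 × 710 / (9.79 × 0.5352)).
= √(105,080,000 / 5.2394) ≈ 4478.375.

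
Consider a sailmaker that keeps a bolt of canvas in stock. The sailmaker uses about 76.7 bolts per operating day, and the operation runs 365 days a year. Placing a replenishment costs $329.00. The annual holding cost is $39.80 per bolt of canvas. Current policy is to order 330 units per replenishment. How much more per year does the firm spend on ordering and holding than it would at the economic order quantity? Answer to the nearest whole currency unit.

Annual demand D = 76.7 × 365 = 27,995.5.
EOQ = √(2DS/H) = √(2 × 27,995.5 × 329 / 39.8) ≈ 680.32.
Cost at Q* = (D/Q*)S + (Q*/2)H = √(2DSH) ≈ $27,076.88.
Cost at Q = 330: (27,995.5/330)×329 + (330/2)×39.8 = $27,910.67 + $6,567.00 = $34,477.67.
Excess = $34,477.67 − $27,076.88 = $7,400.79.

Extra cost ≈ $7,401 per year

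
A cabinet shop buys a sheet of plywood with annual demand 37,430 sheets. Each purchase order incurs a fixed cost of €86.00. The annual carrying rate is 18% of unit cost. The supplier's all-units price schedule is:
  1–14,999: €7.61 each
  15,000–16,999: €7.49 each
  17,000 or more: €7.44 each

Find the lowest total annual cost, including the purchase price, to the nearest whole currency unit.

Holding cost per unit per year at price C is H = 0.18·C.
For each price level, check whether its EOQ is feasible; otherwise the best quantity at that price is the breakpoint.
EOQ at €7.61 = 2167.9 (feasible in tier 1): TC = 37,430×€7.61 + (37,430/2167.9)×86 + (2167.9/2)×0.18×€7.61 = €287,811.93.
EOQ at €7.49 = 2185.2 < 15000, so use break Q=15000: TC = 37,430×€7.49 + (37,430/15000.0)×86 + (15000.0/2)×0.18×€7.49 = €290,676.80.
EOQ at €7.44 = 2192.6 < 17000, so use break Q=17000: TC = 37,430×€7.44 + (37,430/17000.0)×86 + (17000.0/2)×0.18×€7.44 = €290,051.75.
Lowest total cost among the candidates is at Q = 2167.9.

TC* ≈ €287,812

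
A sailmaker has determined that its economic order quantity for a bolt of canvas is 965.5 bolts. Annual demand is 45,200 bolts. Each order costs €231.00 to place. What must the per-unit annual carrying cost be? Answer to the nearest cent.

H ≈ €22.40

Invert the EOQ relation Q*² = 2DS/H.
From Q* = √(2DS/H): H = 2DS / Q*² = 2 × 45,200 × 231 / 965.5² = 22.4014.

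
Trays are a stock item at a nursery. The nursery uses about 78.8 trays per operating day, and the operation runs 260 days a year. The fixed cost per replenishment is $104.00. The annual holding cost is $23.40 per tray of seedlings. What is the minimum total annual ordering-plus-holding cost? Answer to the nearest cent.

Annual demand D = 78.8 × 260 = 20,488.
EOQ = √(2DS/H) = √(2 × 20,488 × 104 / 23.4) ≈ 426.75.
At the optimum the two cost components are equal, so total cost = 2·(Q*/2)H = Q*·H.
Minimum total = √(2DSH) = √(2 × 20,488 × 104 × 23.4) ≈ 9985.950.

TC* ≈ $9,985.95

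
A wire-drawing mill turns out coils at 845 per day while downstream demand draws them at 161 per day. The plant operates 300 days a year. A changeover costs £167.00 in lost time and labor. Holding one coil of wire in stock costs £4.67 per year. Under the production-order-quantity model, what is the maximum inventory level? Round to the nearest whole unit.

Annual demand D = 161 × 300 = 48,300.
Production build-up factor (1 − d/p) = 1 − 161/845 = 0.8095.
Q* = √(2DS / (H(1 − d/p))) = √(2 × 48,300 × 167 / (4.67 × 0.8095)).
= √(16,132,200 / 3.7802) ≈ 2065.802.
Maximum inventory = Q*(1 − d/p) = 2065.802 × 0.8095 ≈ 1672.199.

I_max ≈ 1,672 coils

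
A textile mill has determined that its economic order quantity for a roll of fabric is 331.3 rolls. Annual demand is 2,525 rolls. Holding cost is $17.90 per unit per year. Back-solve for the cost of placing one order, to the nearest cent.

S ≈ $389.05

The basic EOQ model gives Q* = √(2DS/H); rearrange for the unknown.
From Q* = √(2DS/H): S = Q*²H / (2D) = 331.3² × 17.9 / (2 × 2,525) = 389.0492.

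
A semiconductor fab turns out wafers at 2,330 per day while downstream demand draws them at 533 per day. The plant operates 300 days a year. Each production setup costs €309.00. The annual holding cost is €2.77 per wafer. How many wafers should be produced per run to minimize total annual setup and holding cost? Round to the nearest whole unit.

Q* ≈ 6,801 wafers

Annual demand D = 533 × 300 = 159,900.
Production build-up factor (1 − d/p) = 1 − 533/2,330 = 0.7712.
Q* = √(2DS / (H(1 − d/p))) = √(2 × 159,900 × 309 / (2.77 × 0.7712)).
= √(98,818,200 / 2.1363) ≈ 6801.152.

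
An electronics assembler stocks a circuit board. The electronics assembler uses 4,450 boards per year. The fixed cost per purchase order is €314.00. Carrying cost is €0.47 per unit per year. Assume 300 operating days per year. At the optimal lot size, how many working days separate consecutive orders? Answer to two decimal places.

T ≈ 164.39 days

Q* = √(2DS/H) = √(2 × 4,450 × 314 / 0.47) ≈ 2438.43.
Cycle time = Q*/D × 300 = 2438.43 / 4,450 × 300 ≈ 164.389 days.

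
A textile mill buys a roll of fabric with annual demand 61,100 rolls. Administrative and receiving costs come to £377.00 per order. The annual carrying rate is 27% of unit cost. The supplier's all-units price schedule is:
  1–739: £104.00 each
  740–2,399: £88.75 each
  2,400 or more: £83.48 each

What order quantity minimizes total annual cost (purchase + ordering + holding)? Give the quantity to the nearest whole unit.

Q* ≈ 2,400 rolls

Holding cost per unit per year at price C is H = 0.27·C.
Candidates are each tier's EOQ (if it falls in that tier) and each price-break quantity.
Tier 1 (£104.00): EOQ = 1280.9 exceeds tier's upper bound 739, so this tier is dominated.
EOQ at £88.75 = 1386.6 (feasible in tier 2): TC = 61,100×£88.75 + (61,100/1386.6)×377 + (1386.6/2)×0.27×£88.75 = £5,455,850.56.
EOQ at £83.48 = 1429.7 < 2400, so use break Q=2400: TC = 61,100×£83.48 + (61,100/2400.0)×377 + (2400.0/2)×0.27×£83.48 = £5,137,273.31.
Lowest total cost is £5,137,273.31 at Q = 2400.0.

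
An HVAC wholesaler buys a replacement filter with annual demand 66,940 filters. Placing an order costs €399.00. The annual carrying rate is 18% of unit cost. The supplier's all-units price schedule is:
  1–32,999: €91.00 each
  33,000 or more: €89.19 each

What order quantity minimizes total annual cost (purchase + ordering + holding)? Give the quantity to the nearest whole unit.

Holding cost per unit per year at price C is H = 0.18·C.
Evaluate total cost at each tier's feasible EOQ or, if the EOQ is below the tier, at the tier's minimum quantity.
EOQ at €91.00 = 1805.9 (feasible in tier 1): TC = 66,940×€91.00 + (66,940/1805.9)×399 + (1805.9/2)×0.18×€91.00 = €6,121,120.21.
EOQ at €89.19 = 1824.1 < 33000, so use break Q=33000: TC = 66,940×€89.19 + (66,940/33000.0)×399 + (33000.0/2)×0.18×€89.19 = €6,236,082.27.
Lowest total cost is €6,121,120.21 at Q = 1805.9.

Q* ≈ 1,806 filters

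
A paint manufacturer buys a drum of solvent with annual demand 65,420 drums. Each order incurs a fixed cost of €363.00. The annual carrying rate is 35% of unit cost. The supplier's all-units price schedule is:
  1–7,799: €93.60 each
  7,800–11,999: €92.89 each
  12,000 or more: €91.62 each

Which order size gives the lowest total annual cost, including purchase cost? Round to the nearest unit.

Holding cost per unit per year at price C is H = 0.35·C.
Candidates are each tier's EOQ (if it falls in that tier) and each price-break quantity.
EOQ at €93.60 = 1204.1 (feasible in tier 1): TC = 65,420×€93.60 + (65,420/1204.1)×363 + (1204.1/2)×0.35×€93.60 = €6,162,757.32.
EOQ at €92.89 = 1208.7 < 7800, so use break Q=7800: TC = 65,420×€92.89 + (65,420/7800.0)×363 + (7800.0/2)×0.35×€92.89 = €6,206,703.20.
EOQ at €91.62 = 1217.0 < 12000, so use break Q=12000: TC = 65,420×€91.62 + (65,420/12000.0)×363 + (12000.0/2)×0.35×€91.62 = €6,188,161.36.
Lowest total cost is €6,162,757.32 at Q = 1204.1.

Q* ≈ 1,204 drums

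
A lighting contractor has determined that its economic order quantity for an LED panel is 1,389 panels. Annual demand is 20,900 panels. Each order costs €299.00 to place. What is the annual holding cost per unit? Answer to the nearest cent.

H ≈ €6.48

The basic EOQ model gives Q* = √(2DS/H); rearrange for the unknown.
From Q* = √(2DS/H): H = 2DS / Q*² = 2 × 20,900 × 299 / 1,389² = 6.4780.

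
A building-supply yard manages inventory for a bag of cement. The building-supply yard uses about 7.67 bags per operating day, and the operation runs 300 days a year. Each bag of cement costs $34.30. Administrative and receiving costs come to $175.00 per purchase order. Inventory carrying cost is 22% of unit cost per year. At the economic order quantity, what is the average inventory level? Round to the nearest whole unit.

Average inventory ≈ 163 bags

Annual demand D = 7.67 × 300 = 2,301.
Holding cost H = 0.22 × $34.30 = $7.5460 per unit per year.
EOQ = √(2DS/H) = √(2 × 2,301 × 175 / 7.546) ≈ 326.69.
Average inventory = Q*/2 ≈ 326.69 / 2 = 163.344.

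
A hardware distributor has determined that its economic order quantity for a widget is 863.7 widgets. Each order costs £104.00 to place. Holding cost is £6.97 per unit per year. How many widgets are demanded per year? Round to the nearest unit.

Invert the EOQ relation Q*² = 2DS/H.
From Q* = √(2DS/H): D = Q*²H / (2S) = 863.7² × 6.97 / (2 × 104) = 24997.425.

D ≈ 24,997 widgets per year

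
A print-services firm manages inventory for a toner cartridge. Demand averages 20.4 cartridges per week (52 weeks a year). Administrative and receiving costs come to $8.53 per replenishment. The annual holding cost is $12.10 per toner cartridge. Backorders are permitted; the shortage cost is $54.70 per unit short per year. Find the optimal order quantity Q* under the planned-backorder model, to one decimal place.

Q* ≈ 42.7 cartridges

Annual demand D = 20.4 × 52 = 1,060.8.
With planned backorders, Q* = √(2DS/H) · √((H+B)/B).
√(2DS/H) = √(2 × 1,060.8 × 8.53 / 12.1) = 38.674.
√((H+B)/B) = √((12.1+54.7)/54.7) = 1.1051.
Q* ≈ 42.737.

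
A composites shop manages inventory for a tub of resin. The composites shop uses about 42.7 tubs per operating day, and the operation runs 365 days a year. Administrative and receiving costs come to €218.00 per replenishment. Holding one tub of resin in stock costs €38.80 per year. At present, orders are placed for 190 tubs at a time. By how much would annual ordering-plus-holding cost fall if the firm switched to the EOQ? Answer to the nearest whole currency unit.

Extra cost ≈ €5,331 per year

Annual demand D = 42.7 × 365 = 15,585.5.
EOQ = √(2DS/H) = √(2 × 15,585.5 × 218 / 38.8) ≈ 418.49.
Cost at Q* = (D/Q*)S + (Q*/2)H = √(2DSH) ≈ €16,237.51.
Cost at Q = 190: (15,585.5/190)×218 + (190/2)×38.8 = €17,882.31 + €3,686.00 = €21,568.31.
Excess = €21,568.31 − €16,237.51 = €5,330.80.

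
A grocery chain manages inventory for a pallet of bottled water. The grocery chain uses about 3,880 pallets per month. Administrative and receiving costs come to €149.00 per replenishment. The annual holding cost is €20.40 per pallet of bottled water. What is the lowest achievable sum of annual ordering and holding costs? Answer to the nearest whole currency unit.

Annual demand D = 3,880 × 12 = 46,560.
The optimal lot size = √(2DS/H) = √(2 × 46,560 × 149 / 20.4) ≈ 824.71.
At Q*, ordering cost (D/Q*)S equals holding cost (Q*/2)H, each = √(DSH/2).
Minimum total = √(2DSH) = √(2 × 46,560 × 149 × 20.4) ≈ 16824.017.

TC* ≈ €16,824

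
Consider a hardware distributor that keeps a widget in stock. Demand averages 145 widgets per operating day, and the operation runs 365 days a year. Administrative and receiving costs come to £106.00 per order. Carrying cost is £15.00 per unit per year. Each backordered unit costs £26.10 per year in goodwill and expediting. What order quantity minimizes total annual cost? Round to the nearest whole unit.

Annual demand D = 145 × 365 = 52,925.
With planned backorders, Q* = √(2DS/H) · √((H+B)/B).
√(2DS/H) = √(2 × 52,925 × 106 / 15) = 864.874.
√((H+B)/B) = √((15+26.1)/26.1) = 1.2549.
Q* ≈ 1085.309.

Q* ≈ 1,085 widgets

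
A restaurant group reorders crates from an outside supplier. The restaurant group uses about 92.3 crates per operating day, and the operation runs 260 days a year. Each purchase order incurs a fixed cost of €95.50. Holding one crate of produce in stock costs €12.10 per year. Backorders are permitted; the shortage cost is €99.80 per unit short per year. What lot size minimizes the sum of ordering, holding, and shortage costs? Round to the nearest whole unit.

Q* ≈ 652 crates

Annual demand D = 92.3 × 260 = 23,998.
With planned backorders, Q* = √(2DS/H) · √((H+B)/B).
√(2DS/H) = √(2 × 23,998 × 95.5 / 12.1) = 615.477.
√((H+B)/B) = √((12.1+99.8)/99.8) = 1.0589.
Q* ≈ 651.720.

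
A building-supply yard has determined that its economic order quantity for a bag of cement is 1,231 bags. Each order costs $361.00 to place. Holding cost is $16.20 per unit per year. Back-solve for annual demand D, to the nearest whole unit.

D ≈ 34,001 bags per year

Invert the EOQ relation Q*² = 2DS/H.
From Q* = √(2DS/H): D = Q*²H / (2S) = 1,231² × 16.2 / (2 × 361) = 34001.175.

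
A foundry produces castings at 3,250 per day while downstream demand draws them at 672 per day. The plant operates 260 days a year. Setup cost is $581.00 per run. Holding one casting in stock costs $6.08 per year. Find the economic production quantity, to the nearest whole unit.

Q* ≈ 6,488 castings

Annual demand D = 672 × 260 = 174,720.
Production build-up factor (1 − d/p) = 1 − 672/3,250 = 0.7932.
Q* = √(2DS / (H(1 − d/p))) = √(2 × 174,720 × 581 / (6.08 × 0.7932)).
= √(203,024,640 / 4.8228) ≈ 6488.179.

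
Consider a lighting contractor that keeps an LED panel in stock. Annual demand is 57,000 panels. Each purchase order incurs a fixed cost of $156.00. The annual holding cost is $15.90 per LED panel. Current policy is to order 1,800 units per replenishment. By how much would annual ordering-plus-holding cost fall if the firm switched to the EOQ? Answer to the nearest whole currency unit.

EOQ = √(2DS/H) = √(2 × 57,000 × 156 / 15.9) ≈ 1057.59.
Cost at Q* = (D/Q*)S + (Q*/2)H = √(2DSH) ≈ $16,815.64.
Cost at Q = 1,800: (57,000/1,800)×156 + (1,800/2)×15.9 = $4,940.00 + $14,310.00 = $19,250.00.
Excess = $19,250.00 − $16,815.64 = $2,434.36.

Extra cost ≈ $2,434 per year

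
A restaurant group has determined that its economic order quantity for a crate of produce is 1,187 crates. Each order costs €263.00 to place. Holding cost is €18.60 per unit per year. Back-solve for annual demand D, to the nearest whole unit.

D ≈ 49,823 crates per year

The basic EOQ model gives Q* = √(2DS/H); rearrange for the unknown.
From Q* = √(2DS/H): D = Q*²H / (2S) = 1,187² × 18.6 / (2 × 263) = 49822.858.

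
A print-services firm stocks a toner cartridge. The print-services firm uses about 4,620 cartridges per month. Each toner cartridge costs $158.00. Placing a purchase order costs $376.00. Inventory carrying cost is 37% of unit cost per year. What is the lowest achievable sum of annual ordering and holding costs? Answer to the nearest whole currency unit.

Annual demand D = 4,620 × 12 = 55,440.
Holding cost H = 0.37 × $158.00 = $58.4600 per unit per year.
Q* = √(2DS/H) = √(2 × 55,440 × 376 / 58.46) ≈ 844.48.
At the optimum the two cost components are equal, so total cost = 2·(Q*/2)H = Q*·H.
Minimum total = √(2DSH) = √(2 × 55,440 × 376 × 58.46) ≈ 49368.501.

TC* ≈ $49,369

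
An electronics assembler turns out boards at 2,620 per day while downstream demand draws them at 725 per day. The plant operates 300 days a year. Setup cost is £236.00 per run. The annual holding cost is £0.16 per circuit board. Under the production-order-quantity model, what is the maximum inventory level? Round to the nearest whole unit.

Annual demand D = 725 × 300 = 217,500.
Production build-up factor (1 − d/p) = 1 − 725/2,620 = 0.7233.
Q* = √(2DS / (H(1 − d/p))) = √(2 × 217,500 × 236 / (0.16 × 0.7233)).
= √(102,660,000 / 0.1157) ≈ 29784.251.
Maximum inventory = Q*(1 − d/p) = 29784.251 × 0.7233 ≈ 21542.426.

I_max ≈ 21,542 boards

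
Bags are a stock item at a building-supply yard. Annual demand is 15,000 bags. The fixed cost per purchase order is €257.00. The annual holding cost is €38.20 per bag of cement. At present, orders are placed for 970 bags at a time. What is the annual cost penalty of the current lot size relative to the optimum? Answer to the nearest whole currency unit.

EOQ = √(2DS/H) = √(2 × 15,000 × 257 / 38.2) ≈ 449.26.
Cost at Q* = (D/Q*)S + (Q*/2)H = √(2DSH) ≈ €17,161.64.
Cost at Q = 970: (15,000/970)×257 + (970/2)×38.2 = €3,974.23 + €18,527.00 = €22,501.23.
Excess = €22,501.23 − €17,161.64 = €5,339.58.

Extra cost ≈ €5,340 per year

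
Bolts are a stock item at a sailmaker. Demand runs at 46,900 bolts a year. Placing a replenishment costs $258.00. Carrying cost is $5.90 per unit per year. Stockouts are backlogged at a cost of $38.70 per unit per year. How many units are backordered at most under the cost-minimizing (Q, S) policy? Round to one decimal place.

With planned backorders, Q* = √(2DS/H) · √((H+B)/B).
√(2DS/H) = √(2 × 46,900 × 258 / 5.9) = 2025.281.
√((H+B)/B) = √((5.9+38.7)/38.7) = 1.0735.
Q* ≈ 2174.189.
S* = Q* · H/(H+B) = 2174.189 × 5.9/44.6 ≈ 287.617.

S* ≈ 287.6 bolts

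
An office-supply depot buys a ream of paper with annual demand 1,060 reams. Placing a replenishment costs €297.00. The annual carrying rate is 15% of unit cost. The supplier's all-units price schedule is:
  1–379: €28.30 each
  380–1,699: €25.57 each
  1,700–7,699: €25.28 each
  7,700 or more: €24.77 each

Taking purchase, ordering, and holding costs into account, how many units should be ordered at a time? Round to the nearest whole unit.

Holding cost per unit per year at price C is H = 0.15·C.
Candidates are each tier's EOQ (if it falls in that tier) and each price-break quantity.
Tier 1 (€28.30): EOQ = 385.1 exceeds tier's upper bound 379, so this tier is dominated.
EOQ at €25.57 = 405.2 (feasible in tier 2): TC = 1,060×€25.57 + (1,060/405.2)×297 + (405.2/2)×0.15×€25.57 = €28,658.22.
EOQ at €25.28 = 407.5 < 1700, so use break Q=1700: TC = 1,060×€25.28 + (1,060/1700.0)×297 + (1700.0/2)×0.15×€25.28 = €30,205.19.
EOQ at €24.77 = 411.7 < 7700, so use break Q=7700: TC = 1,060×€24.77 + (1,060/7700.0)×297 + (7700.0/2)×0.15×€24.77 = €40,601.76.
Lowest total cost is €28,658.22 at Q = 405.2.

Q* ≈ 405 reams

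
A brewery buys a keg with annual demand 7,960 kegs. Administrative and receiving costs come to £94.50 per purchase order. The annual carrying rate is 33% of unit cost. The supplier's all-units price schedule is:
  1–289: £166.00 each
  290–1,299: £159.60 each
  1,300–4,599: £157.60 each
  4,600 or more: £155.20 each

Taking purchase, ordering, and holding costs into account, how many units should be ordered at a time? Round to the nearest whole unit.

Holding cost per unit per year at price C is H = 0.33·C.
Evaluate total cost at each tier's feasible EOQ or, if the EOQ is below the tier, at the tier's minimum quantity.
EOQ at £166.00 = 165.7 (feasible in tier 1): TC = 7,960×£166.00 + (7,960/165.7)×94.5 + (165.7/2)×0.33×£166.00 = £1,330,438.17.
EOQ at £159.60 = 169.0 < 290, so use break Q=290: TC = 7,960×£159.60 + (7,960/290.0)×94.5 + (290.0/2)×0.33×£159.60 = £1,280,646.72.
EOQ at £157.60 = 170.1 < 1300, so use break Q=1300: TC = 7,960×£157.60 + (7,960/1300.0)×94.5 + (1300.0/2)×0.33×£157.60 = £1,288,879.83.
EOQ at £155.20 = 171.4 < 4600, so use break Q=4600: TC = 7,960×£155.20 + (7,960/4600.0)×94.5 + (4600.0/2)×0.33×£155.20 = £1,353,352.33.
Lowest total cost is £1,280,646.72 at Q = 290.0.

Q* ≈ 290 kegs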